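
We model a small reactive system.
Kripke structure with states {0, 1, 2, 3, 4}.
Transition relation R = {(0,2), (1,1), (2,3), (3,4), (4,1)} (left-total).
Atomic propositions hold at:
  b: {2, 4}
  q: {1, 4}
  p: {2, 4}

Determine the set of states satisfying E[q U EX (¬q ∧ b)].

Sat(¬q) = {0, 2, 3}
Sat(¬q ∧ b) = {2}
Sat(EX (¬q ∧ b)) = {s : some successor in {2}} = {0}
E[q U EX (¬q ∧ b)]: least fixpoint, start Z0 = Sat(EX (¬q ∧ b)) = {0}, add states in Sat(q) with some successor in Z. Already a fixed point.
Sat(E[q U EX (¬q ∧ b)]) = {0}

{0}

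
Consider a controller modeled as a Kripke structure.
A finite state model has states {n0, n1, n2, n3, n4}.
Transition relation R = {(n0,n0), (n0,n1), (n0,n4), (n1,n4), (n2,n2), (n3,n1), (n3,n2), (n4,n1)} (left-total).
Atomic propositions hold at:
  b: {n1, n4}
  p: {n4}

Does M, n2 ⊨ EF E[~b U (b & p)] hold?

Sat(~b) = {n0, n2, n3}
Sat(b & p) = {n4}
E[~b U (b & p)]: least fixpoint, start Z0 = Sat((b & p)) = {n4}, add states in Sat(~b) with some successor in Z. Z1 = {n0, n4}; fixed.
Sat(E[~b U (b & p)]) = {n0, n4}
EF E[~b U (b & p)]: least fixpoint, start Z0 = {n0, n4}, add states with some successor in Z. Z1 = {n0, n1, n4}; Z2 = {n0, n1, n3, n4}; fixed.
Sat(EF E[~b U (b & p)]) = {n0, n1, n3, n4}
n2 ∉ Sat(EF E[~b U (b & p)]) = {n0, n1, n3, n4}, so the formula does not hold at n2.

No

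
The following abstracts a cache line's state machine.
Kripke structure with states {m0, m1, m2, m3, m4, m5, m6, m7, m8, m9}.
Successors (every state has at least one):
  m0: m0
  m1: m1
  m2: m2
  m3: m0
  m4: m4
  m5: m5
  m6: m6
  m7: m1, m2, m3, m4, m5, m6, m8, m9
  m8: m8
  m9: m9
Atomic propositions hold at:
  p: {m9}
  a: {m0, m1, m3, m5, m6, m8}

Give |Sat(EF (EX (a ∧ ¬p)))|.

7

Sat(¬p) = {m0, m1, m2, m3, m4, m5, m6, m7, m8}
Sat(a ∧ ¬p) = {m0, m1, m3, m5, m6, m8}
Sat(EX (a ∧ ¬p)) = {s : some successor in {m0, m1, m3, m5, m6, m8}} = {m0, m1, m3, m5, m6, m7, m8}
EF (EX (a ∧ ¬p)): least fixpoint, start Z0 = {m0, m1, m3, m5, m6, m7, m8}, add states with some successor in Z. Already a fixed point.
Sat(EF (EX (a ∧ ¬p))) = {m0, m1, m3, m5, m6, m7, m8}
|Sat(EF (EX (a ∧ ¬p)))| = |{m0, m1, m3, m5, m6, m7, m8}| = 7.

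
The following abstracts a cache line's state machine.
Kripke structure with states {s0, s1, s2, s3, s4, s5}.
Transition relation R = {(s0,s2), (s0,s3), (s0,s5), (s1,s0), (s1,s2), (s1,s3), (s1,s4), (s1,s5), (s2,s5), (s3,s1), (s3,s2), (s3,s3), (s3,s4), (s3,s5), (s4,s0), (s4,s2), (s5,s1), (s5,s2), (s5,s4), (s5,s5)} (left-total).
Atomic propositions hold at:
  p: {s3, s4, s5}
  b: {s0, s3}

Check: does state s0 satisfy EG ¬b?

No

Sat(¬b) = {s1, s2, s4, s5}
EG ¬b: greatest fixpoint, start Z0 = {s1, s2, s4, s5}, keep only states in Sat with some successor in Z. Already a fixed point.
Sat(EG ¬b) = {s1, s2, s4, s5}
s0 ∉ Sat(EG ¬b) = {s1, s2, s4, s5}, so the formula does not hold at s0.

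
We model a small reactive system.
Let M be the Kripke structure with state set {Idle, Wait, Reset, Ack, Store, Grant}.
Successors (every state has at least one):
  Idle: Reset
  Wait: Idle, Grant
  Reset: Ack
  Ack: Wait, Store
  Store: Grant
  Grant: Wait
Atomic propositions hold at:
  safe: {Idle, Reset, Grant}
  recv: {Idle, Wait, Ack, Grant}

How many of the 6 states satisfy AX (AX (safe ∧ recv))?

2

Sat(safe ∧ recv) = {Idle, Grant}
Sat(AX (safe ∧ recv)) = {s : every successor in {Idle, Grant}} = {Wait, Store}
Sat(AX (AX (safe ∧ recv))) = {s : every successor in {Wait, Store}} = {Ack, Grant}
|Sat(AX (AX (safe ∧ recv)))| = |{Ack, Grant}| = 2.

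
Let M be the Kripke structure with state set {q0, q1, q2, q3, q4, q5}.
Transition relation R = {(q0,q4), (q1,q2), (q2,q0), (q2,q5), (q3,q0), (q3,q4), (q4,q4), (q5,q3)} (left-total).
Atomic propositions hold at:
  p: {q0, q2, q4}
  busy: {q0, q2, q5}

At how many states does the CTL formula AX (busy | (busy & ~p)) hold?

Sat(~p) = {q1, q3, q5}
Sat(busy & ~p) = {q5}
Sat(busy | (busy & ~p)) = {q0, q2, q5}
Sat(AX (busy | (busy & ~p))) = {s : every successor in {q0, q2, q5}} = {q1, q2}
|Sat(AX (busy | (busy & ~p)))| = |{q1, q2}| = 2.

2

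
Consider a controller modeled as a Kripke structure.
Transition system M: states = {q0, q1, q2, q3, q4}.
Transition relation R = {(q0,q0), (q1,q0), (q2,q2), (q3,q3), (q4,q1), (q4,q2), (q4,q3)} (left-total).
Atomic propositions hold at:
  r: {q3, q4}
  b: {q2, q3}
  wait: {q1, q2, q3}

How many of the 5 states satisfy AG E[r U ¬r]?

Sat(¬r) = {q0, q1, q2}
E[r U ¬r]: least fixpoint, start Z0 = Sat(¬r) = {q0, q1, q2}, add states in Sat(r) with some successor in Z. Z1 = {q0, q1, q2, q4}; fixed.
Sat(E[r U ¬r]) = {q0, q1, q2, q4}
AG E[r U ¬r]: greatest fixpoint, start Z0 = {q0, q1, q2, q4}, keep only states in Sat with every successor in Z. Z1 = {q0, q1, q2}; fixed.
Sat(AG E[r U ¬r]) = {q0, q1, q2}
|Sat(AG E[r U ¬r])| = |{q0, q1, q2}| = 3.

3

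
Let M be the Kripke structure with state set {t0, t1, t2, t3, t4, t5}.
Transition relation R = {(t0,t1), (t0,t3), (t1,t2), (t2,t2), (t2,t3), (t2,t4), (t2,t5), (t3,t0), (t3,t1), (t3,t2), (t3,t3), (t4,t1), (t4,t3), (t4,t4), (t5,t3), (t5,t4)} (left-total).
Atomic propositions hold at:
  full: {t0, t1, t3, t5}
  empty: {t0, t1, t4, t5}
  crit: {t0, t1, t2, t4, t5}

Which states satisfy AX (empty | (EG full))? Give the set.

EG full: greatest fixpoint, start Z0 = {t0, t1, t3, t5}, keep only states in Sat with some successor in Z. Z1 = {t0, t3, t5}; fixed.
Sat(EG full) = {t0, t3, t5}
Sat(empty | (EG full)) = {t0, t1, t3, t4, t5}
Sat(AX (empty | (EG full))) = {s : every successor in {t0, t1, t3, t4, t5}} = {t0, t4, t5}

{t0, t4, t5}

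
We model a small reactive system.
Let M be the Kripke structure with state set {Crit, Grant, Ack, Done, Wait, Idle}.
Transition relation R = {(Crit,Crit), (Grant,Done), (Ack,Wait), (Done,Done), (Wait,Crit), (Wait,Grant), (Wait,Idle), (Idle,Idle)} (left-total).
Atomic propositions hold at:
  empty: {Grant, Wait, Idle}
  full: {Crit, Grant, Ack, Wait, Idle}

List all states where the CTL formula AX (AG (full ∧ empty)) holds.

Sat(full ∧ empty) = {Grant, Wait, Idle}
AG (full ∧ empty): greatest fixpoint, start Z0 = {Grant, Wait, Idle}, keep only states in Sat with every successor in Z. Z1 = {Idle}; fixed.
Sat(AG (full ∧ empty)) = {Idle}
Sat(AX (AG (full ∧ empty))) = {s : every successor in {Idle}} = {Idle}

{Idle}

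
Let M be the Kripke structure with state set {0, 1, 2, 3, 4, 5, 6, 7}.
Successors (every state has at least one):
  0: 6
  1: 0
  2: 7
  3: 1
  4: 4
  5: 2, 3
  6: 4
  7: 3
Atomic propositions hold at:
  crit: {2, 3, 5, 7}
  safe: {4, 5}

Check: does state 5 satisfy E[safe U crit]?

E[safe U crit]: least fixpoint, start Z0 = Sat(crit) = {2, 3, 5, 7}, add states in Sat(safe) with some successor in Z. Already a fixed point.
Sat(E[safe U crit]) = {2, 3, 5, 7}
5 ∈ Sat(E[safe U crit]) = {2, 3, 5, 7}, so the formula holds at 5.

Yes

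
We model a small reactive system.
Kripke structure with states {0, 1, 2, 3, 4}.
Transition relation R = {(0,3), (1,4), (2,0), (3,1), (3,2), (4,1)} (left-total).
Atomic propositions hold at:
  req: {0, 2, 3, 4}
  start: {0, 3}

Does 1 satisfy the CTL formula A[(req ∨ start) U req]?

No

Sat(req ∨ start) = {0, 2, 3, 4}
A[(req ∨ start) U req]: least fixpoint, start Z0 = Sat(req) = {0, 2, 3, 4}, add states in Sat(req ∨ start) with every successor in Z. Already a fixed point.
Sat(A[(req ∨ start) U req]) = {0, 2, 3, 4}
1 ∉ Sat(A[(req ∨ start) U req]) = {0, 2, 3, 4}, so the formula does not hold at 1.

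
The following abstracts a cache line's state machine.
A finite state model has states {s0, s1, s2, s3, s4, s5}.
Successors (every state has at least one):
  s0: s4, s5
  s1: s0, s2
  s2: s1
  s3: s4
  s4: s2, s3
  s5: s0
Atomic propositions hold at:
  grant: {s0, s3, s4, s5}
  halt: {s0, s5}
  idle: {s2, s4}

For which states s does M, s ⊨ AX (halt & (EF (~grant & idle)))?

Sat(~grant) = {s1, s2}
Sat(~grant & idle) = {s2}
EF (~grant & idle): least fixpoint, start Z0 = {s2}, add states with some successor in Z. Z1 = {s1, s2, s4}; Z2 = {s0, s1, s2, s3, s4}; Z3 = {s0, s1, s2, s3, s4, s5}; fixed.
Sat(EF (~grant & idle)) = {s0, s1, s2, s3, s4, s5}
Sat(halt & (EF (~grant & idle))) = {s0, s5}
Sat(AX (halt & (EF (~grant & idle)))) = {s : every successor in {s0, s5}} = {s5}

{s5}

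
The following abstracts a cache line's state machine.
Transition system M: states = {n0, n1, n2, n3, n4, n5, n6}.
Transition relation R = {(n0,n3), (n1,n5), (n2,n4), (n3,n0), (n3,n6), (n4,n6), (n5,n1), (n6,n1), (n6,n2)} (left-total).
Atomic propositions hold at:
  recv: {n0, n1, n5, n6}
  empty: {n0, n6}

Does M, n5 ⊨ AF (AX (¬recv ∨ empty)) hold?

No

Sat(¬recv) = {n2, n3, n4}
Sat(¬recv ∨ empty) = {n0, n2, n3, n4, n6}
Sat(AX (¬recv ∨ empty)) = {s : every successor in {n0, n2, n3, n4, n6}} = {n0, n2, n3, n4}
AF (AX (¬recv ∨ empty)): least fixpoint, start Z0 = {n0, n2, n3, n4}, add states with every successor in Z. Already a fixed point.
Sat(AF (AX (¬recv ∨ empty))) = {n0, n2, n3, n4}
n5 ∉ Sat(AF (AX (¬recv ∨ empty))) = {n0, n2, n3, n4}, so the formula does not hold at n5.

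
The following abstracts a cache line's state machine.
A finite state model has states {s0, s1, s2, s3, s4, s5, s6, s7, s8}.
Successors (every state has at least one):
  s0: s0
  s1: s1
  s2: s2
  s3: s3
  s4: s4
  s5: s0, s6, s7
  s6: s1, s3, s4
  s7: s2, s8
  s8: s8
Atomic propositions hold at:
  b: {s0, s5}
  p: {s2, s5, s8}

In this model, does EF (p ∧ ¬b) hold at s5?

Yes

Sat(¬b) = {s1, s2, s3, s4, s6, s7, s8}
Sat(p ∧ ¬b) = {s2, s8}
EF (p ∧ ¬b): least fixpoint, start Z0 = {s2, s8}, add states with some successor in Z. Z1 = {s2, s7, s8}; Z2 = {s2, s5, s7, s8}; fixed.
Sat(EF (p ∧ ¬b)) = {s2, s5, s7, s8}
s5 ∈ Sat(EF (p ∧ ¬b)) = {s2, s5, s7, s8}, so the formula holds at s5.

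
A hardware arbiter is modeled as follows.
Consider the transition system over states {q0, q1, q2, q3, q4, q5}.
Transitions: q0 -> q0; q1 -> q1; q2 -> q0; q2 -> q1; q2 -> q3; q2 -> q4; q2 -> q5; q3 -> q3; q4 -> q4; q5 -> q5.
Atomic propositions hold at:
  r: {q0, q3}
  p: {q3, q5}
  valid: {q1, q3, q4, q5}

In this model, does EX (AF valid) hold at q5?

AF valid: least fixpoint, start Z0 = {q1, q3, q4, q5}, add states with every successor in Z. Already a fixed point.
Sat(AF valid) = {q1, q3, q4, q5}
Sat(EX (AF valid)) = {s : some successor in {q1, q3, q4, q5}} = {q1, q2, q3, q4, q5}
q5 ∈ Sat(EX (AF valid)) = {q1, q2, q3, q4, q5}, so the formula holds at q5.

Yes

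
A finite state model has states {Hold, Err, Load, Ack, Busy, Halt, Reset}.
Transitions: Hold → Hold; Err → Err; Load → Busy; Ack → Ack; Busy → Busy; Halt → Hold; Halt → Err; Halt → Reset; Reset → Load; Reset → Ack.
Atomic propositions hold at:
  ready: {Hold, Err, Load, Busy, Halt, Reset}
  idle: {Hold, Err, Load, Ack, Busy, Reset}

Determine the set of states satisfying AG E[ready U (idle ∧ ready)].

{Hold, Err, Load, Busy}

Sat(idle ∧ ready) = {Hold, Err, Load, Busy, Reset}
E[ready U (idle ∧ ready)]: least fixpoint, start Z0 = Sat((idle ∧ ready)) = {Hold, Err, Load, Busy, Reset}, add states in Sat(ready) with some successor in Z. Z1 = {Hold, Err, Load, Busy, Halt, Reset}; fixed.
Sat(E[ready U (idle ∧ ready)]) = {Hold, Err, Load, Busy, Halt, Reset}
AG E[ready U (idle ∧ ready)]: greatest fixpoint, start Z0 = {Hold, Err, Load, Busy, Halt, Reset}, keep only states in Sat with every successor in Z. Z1 = {Hold, Err, Load, Busy, Halt}; Z2 = {Hold, Err, Load, Busy}; fixed.
Sat(AG E[ready U (idle ∧ ready)]) = {Hold, Err, Load, Busy}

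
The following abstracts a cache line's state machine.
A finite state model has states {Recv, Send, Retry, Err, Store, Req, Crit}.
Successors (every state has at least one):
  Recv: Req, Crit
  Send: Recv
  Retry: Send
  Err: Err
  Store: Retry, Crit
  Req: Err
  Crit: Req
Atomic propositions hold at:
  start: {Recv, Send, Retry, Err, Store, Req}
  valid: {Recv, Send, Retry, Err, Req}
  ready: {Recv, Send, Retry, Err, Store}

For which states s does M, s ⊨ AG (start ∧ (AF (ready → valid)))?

{Err, Req}

Sat(ready → valid) = {Recv, Send, Retry, Err, Req, Crit}
AF (ready → valid): least fixpoint, start Z0 = {Recv, Send, Retry, Err, Req, Crit}, add states with every successor in Z. Z1 = {Recv, Send, Retry, Err, Store, Req, Crit}; fixed.
Sat(AF (ready → valid)) = {Recv, Send, Retry, Err, Store, Req, Crit}
Sat(start ∧ (AF (ready → valid))) = {Recv, Send, Retry, Err, Store, Req}
AG (start ∧ (AF (ready → valid))): greatest fixpoint, start Z0 = {Recv, Send, Retry, Err, Store, Req}, keep only states in Sat with every successor in Z. Z1 = {Send, Retry, Err, Req}; Z2 = {Retry, Err, Req}; Z3 = {Err, Req}; fixed.
Sat(AG (start ∧ (AF (ready → valid)))) = {Err, Req}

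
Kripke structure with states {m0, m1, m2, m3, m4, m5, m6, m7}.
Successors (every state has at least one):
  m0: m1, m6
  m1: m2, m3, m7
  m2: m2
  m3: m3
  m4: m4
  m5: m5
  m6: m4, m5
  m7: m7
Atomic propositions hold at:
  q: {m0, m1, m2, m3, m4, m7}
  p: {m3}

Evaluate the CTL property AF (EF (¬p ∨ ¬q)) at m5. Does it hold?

Yes

Sat(¬p) = {m0, m1, m2, m4, m5, m6, m7}
Sat(¬q) = {m5, m6}
Sat(¬p ∨ ¬q) = {m0, m1, m2, m4, m5, m6, m7}
EF (¬p ∨ ¬q): least fixpoint, start Z0 = {m0, m1, m2, m4, m5, m6, m7}, add states with some successor in Z. Already a fixed point.
Sat(EF (¬p ∨ ¬q)) = {m0, m1, m2, m4, m5, m6, m7}
AF (EF (¬p ∨ ¬q)): least fixpoint, start Z0 = {m0, m1, m2, m4, m5, m6, m7}, add states with every successor in Z. Already a fixed point.
Sat(AF (EF (¬p ∨ ¬q))) = {m0, m1, m2, m4, m5, m6, m7}
m5 ∈ Sat(AF (EF (¬p ∨ ¬q))) = {m0, m1, m2, m4, m5, m6, m7}, so the formula holds at m5.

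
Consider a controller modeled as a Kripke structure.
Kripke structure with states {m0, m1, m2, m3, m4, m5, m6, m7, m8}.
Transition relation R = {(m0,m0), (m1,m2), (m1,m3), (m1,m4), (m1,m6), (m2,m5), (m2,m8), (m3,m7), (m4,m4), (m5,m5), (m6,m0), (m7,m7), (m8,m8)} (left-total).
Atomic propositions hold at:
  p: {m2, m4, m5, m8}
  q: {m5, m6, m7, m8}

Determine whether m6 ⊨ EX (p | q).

Sat(p | q) = {m2, m4, m5, m6, m7, m8}
Sat(EX (p | q)) = {s : some successor in {m2, m4, m5, m6, m7, m8}} = {m1, m2, m3, m4, m5, m7, m8}
m6 ∉ Sat(EX (p | q)) = {m1, m2, m3, m4, m5, m7, m8}, so the formula does not hold at m6.

No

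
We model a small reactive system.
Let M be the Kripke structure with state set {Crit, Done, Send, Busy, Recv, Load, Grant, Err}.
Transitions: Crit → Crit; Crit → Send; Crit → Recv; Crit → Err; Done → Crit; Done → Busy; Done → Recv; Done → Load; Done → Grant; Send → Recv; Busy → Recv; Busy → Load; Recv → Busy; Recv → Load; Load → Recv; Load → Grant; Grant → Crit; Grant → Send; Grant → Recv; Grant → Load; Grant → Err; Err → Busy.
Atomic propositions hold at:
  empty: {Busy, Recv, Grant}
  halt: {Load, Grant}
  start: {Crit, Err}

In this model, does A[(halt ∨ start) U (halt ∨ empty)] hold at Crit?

Sat(halt ∨ start) = {Crit, Load, Grant, Err}
Sat(halt ∨ empty) = {Busy, Recv, Load, Grant}
A[(halt ∨ start) U (halt ∨ empty)]: least fixpoint, start Z0 = Sat((halt ∨ empty)) = {Busy, Recv, Load, Grant}, add states in Sat(halt ∨ start) with every successor in Z. Z1 = {Busy, Recv, Load, Grant, Err}; fixed.
Sat(A[(halt ∨ start) U (halt ∨ empty)]) = {Busy, Recv, Load, Grant, Err}
Crit ∉ Sat(A[(halt ∨ start) U (halt ∨ empty)]) = {Busy, Recv, Load, Grant, Err}, so the formula does not hold at Crit.

No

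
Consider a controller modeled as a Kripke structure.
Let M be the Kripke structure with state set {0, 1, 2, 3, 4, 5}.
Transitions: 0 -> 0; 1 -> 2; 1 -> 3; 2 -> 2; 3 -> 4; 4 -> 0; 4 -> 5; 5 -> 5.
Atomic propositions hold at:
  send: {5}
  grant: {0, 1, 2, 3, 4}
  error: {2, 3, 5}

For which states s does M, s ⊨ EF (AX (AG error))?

{1, 2, 3, 4, 5}

AG error: greatest fixpoint, start Z0 = {2, 3, 5}, keep only states in Sat with every successor in Z. Z1 = {2, 5}; fixed.
Sat(AG error) = {2, 5}
Sat(AX (AG error)) = {s : every successor in {2, 5}} = {2, 5}
EF (AX (AG error)): least fixpoint, start Z0 = {2, 5}, add states with some successor in Z. Z1 = {1, 2, 4, 5}; Z2 = {1, 2, 3, 4, 5}; fixed.
Sat(EF (AX (AG error))) = {1, 2, 3, 4, 5}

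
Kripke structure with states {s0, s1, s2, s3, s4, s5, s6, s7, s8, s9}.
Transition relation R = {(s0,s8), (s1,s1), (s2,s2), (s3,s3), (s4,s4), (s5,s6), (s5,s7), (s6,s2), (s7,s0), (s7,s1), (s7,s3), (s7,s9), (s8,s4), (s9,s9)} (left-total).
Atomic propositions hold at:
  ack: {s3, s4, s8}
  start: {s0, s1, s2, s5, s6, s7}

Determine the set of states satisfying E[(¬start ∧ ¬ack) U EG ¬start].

{s3, s4, s8, s9}

Sat(¬start) = {s3, s4, s8, s9}
Sat(¬ack) = {s0, s1, s2, s5, s6, s7, s9}
Sat(¬start ∧ ¬ack) = {s9}
EG ¬start: greatest fixpoint, start Z0 = {s3, s4, s8, s9}, keep only states in Sat with some successor in Z. Already a fixed point.
Sat(EG ¬start) = {s3, s4, s8, s9}
E[(¬start ∧ ¬ack) U EG ¬start]: least fixpoint, start Z0 = Sat(EG ¬start) = {s3, s4, s8, s9}, add states in Sat(¬start ∧ ¬ack) with some successor in Z. Already a fixed point.
Sat(E[(¬start ∧ ¬ack) U EG ¬start]) = {s3, s4, s8, s9}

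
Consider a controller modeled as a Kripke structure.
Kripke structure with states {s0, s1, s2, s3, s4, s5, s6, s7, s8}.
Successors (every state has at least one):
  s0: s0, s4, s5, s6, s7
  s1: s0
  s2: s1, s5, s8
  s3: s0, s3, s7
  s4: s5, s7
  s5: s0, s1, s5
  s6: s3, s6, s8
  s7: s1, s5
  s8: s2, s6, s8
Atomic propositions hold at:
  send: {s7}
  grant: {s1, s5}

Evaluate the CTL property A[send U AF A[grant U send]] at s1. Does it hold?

A[grant U send]: least fixpoint, start Z0 = Sat(send) = {s7}, add states in Sat(grant) with every successor in Z. Already a fixed point.
Sat(A[grant U send]) = {s7}
AF A[grant U send]: least fixpoint, start Z0 = {s7}, add states with every successor in Z. Already a fixed point.
Sat(AF A[grant U send]) = {s7}
A[send U AF A[grant U send]]: least fixpoint, start Z0 = Sat(AF A[grant U send]) = {s7}, add states in Sat(send) with every successor in Z. Already a fixed point.
Sat(A[send U AF A[grant U send]]) = {s7}
s1 ∉ Sat(A[send U AF A[grant U send]]) = {s7}, so the formula does not hold at s1.

No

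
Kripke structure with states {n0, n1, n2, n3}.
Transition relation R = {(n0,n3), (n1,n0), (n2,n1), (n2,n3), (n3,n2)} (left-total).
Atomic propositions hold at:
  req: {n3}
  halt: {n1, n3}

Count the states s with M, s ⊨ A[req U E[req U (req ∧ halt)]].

Sat(req ∧ halt) = {n3}
E[req U (req ∧ halt)]: least fixpoint, start Z0 = Sat((req ∧ halt)) = {n3}, add states in Sat(req) with some successor in Z. Already a fixed point.
Sat(E[req U (req ∧ halt)]) = {n3}
A[req U E[req U (req ∧ halt)]]: least fixpoint, start Z0 = Sat(E[req U (req ∧ halt)]) = {n3}, add states in Sat(req) with every successor in Z. Already a fixed point.
Sat(A[req U E[req U (req ∧ halt)]]) = {n3}
|Sat(A[req U E[req U (req ∧ halt)]])| = |{n3}| = 1.

1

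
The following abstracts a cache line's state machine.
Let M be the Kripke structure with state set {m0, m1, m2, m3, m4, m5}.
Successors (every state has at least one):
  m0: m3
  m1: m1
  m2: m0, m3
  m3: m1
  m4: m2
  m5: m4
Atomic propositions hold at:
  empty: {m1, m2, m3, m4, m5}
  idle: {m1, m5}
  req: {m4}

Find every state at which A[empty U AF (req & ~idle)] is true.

{m4, m5}

Sat(~idle) = {m0, m2, m3, m4}
Sat(req & ~idle) = {m4}
AF (req & ~idle): least fixpoint, start Z0 = {m4}, add states with every successor in Z. Z1 = {m4, m5}; fixed.
Sat(AF (req & ~idle)) = {m4, m5}
A[empty U AF (req & ~idle)]: least fixpoint, start Z0 = Sat(AF (req & ~idle)) = {m4, m5}, add states in Sat(empty) with every successor in Z. Already a fixed point.
Sat(A[empty U AF (req & ~idle)]) = {m4, m5}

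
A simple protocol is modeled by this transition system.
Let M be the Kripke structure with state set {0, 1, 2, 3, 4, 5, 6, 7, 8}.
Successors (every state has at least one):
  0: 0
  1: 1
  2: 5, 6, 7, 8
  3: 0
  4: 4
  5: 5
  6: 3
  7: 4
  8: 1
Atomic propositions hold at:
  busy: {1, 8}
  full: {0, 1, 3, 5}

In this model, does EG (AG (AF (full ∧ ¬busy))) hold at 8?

Sat(¬busy) = {0, 2, 3, 4, 5, 6, 7}
Sat(full ∧ ¬busy) = {0, 3, 5}
AF (full ∧ ¬busy): least fixpoint, start Z0 = {0, 3, 5}, add states with every successor in Z. Z1 = {0, 3, 5, 6}; fixed.
Sat(AF (full ∧ ¬busy)) = {0, 3, 5, 6}
AG (AF (full ∧ ¬busy)): greatest fixpoint, start Z0 = {0, 3, 5, 6}, keep only states in Sat with every successor in Z. Already a fixed point.
Sat(AG (AF (full ∧ ¬busy))) = {0, 3, 5, 6}
EG (AG (AF (full ∧ ¬busy))): greatest fixpoint, start Z0 = {0, 3, 5, 6}, keep only states in Sat with some successor in Z. Already a fixed point.
Sat(EG (AG (AF (full ∧ ¬busy)))) = {0, 3, 5, 6}
8 ∉ Sat(EG (AG (AF (full ∧ ¬busy)))) = {0, 3, 5, 6}, so the formula does not hold at 8.

No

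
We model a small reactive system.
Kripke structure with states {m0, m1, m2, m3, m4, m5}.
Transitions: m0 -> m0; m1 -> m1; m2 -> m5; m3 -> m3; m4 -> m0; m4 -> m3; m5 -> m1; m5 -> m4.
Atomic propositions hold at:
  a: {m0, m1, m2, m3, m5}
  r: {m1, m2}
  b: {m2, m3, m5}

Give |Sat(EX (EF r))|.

EF r: least fixpoint, start Z0 = {m1, m2}, add states with some successor in Z. Z1 = {m1, m2, m5}; fixed.
Sat(EF r) = {m1, m2, m5}
Sat(EX (EF r)) = {s : some successor in {m1, m2, m5}} = {m1, m2, m5}
|Sat(EX (EF r))| = |{m1, m2, m5}| = 3.

3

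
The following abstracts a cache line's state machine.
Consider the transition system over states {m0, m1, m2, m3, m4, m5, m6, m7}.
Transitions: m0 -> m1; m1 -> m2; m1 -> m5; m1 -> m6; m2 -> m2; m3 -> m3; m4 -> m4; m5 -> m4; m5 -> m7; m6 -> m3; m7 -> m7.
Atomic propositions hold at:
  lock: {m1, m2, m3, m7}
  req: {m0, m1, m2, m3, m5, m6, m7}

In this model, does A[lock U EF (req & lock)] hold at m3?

Sat(req & lock) = {m1, m2, m3, m7}
EF (req & lock): least fixpoint, start Z0 = {m1, m2, m3, m7}, add states with some successor in Z. Z1 = {m0, m1, m2, m3, m5, m6, m7}; fixed.
Sat(EF (req & lock)) = {m0, m1, m2, m3, m5, m6, m7}
A[lock U EF (req & lock)]: least fixpoint, start Z0 = Sat(EF (req & lock)) = {m0, m1, m2, m3, m5, m6, m7}, add states in Sat(lock) with every successor in Z. Already a fixed point.
Sat(A[lock U EF (req & lock)]) = {m0, m1, m2, m3, m5, m6, m7}
m3 ∈ Sat(A[lock U EF (req & lock)]) = {m0, m1, m2, m3, m5, m6, m7}, so the formula holds at m3.

Yes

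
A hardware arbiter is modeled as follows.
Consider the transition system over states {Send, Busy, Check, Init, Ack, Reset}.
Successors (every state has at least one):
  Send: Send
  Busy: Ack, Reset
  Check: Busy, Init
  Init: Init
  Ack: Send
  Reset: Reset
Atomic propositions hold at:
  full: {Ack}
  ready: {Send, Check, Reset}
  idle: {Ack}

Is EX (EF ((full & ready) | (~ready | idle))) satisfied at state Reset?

Sat(full & ready) = ∅
Sat(~ready) = {Busy, Init, Ack}
Sat(~ready | idle) = {Busy, Init, Ack}
Sat((full & ready) | (~ready | idle)) = {Busy, Init, Ack}
EF ((full & ready) | (~ready | idle)): least fixpoint, start Z0 = {Busy, Init, Ack}, add states with some successor in Z. Z1 = {Busy, Check, Init, Ack}; fixed.
Sat(EF ((full & ready) | (~ready | idle))) = {Busy, Check, Init, Ack}
Sat(EX (EF ((full & ready) | (~ready | idle)))) = {s : some successor in {Busy, Check, Init, Ack}} = {Busy, Check, Init}
Reset ∉ Sat(EX (EF ((full & ready) | (~ready | idle)))) = {Busy, Check, Init}, so the formula does not hold at Reset.

No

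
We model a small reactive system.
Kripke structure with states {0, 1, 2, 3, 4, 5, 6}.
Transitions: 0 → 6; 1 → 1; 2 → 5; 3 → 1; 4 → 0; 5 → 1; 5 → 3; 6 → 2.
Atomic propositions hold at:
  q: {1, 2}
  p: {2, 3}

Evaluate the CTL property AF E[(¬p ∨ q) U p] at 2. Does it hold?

Sat(¬p) = {0, 1, 4, 5, 6}
Sat(¬p ∨ q) = {0, 1, 2, 4, 5, 6}
E[(¬p ∨ q) U p]: least fixpoint, start Z0 = Sat(p) = {2, 3}, add states in Sat(¬p ∨ q) with some successor in Z. Z1 = {2, 3, 5, 6}; Z2 = {0, 2, 3, 5, 6}; Z3 = {0, 2, 3, 4, 5, 6}; fixed.
Sat(E[(¬p ∨ q) U p]) = {0, 2, 3, 4, 5, 6}
AF E[(¬p ∨ q) U p]: least fixpoint, start Z0 = {0, 2, 3, 4, 5, 6}, add states with every successor in Z. Already a fixed point.
Sat(AF E[(¬p ∨ q) U p]) = {0, 2, 3, 4, 5, 6}
2 ∈ Sat(AF E[(¬p ∨ q) U p]) = {0, 2, 3, 4, 5, 6}, so the formula holds at 2.

Yes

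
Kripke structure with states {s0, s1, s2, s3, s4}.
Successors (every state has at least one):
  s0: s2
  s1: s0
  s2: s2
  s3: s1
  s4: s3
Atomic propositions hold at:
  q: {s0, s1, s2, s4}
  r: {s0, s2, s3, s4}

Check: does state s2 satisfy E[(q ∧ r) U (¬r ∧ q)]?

Sat(q ∧ r) = {s0, s2, s4}
Sat(¬r) = {s1}
Sat(¬r ∧ q) = {s1}
E[(q ∧ r) U (¬r ∧ q)]: least fixpoint, start Z0 = Sat((¬r ∧ q)) = {s1}, add states in Sat(q ∧ r) with some successor in Z. Already a fixed point.
Sat(E[(q ∧ r) U (¬r ∧ q)]) = {s1}
s2 ∉ Sat(E[(q ∧ r) U (¬r ∧ q)]) = {s1}, so the formula does not hold at s2.

No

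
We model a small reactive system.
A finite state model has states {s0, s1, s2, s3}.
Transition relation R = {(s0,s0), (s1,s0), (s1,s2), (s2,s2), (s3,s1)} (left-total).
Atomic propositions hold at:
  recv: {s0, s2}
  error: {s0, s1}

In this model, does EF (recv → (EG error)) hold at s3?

Yes

EG error: greatest fixpoint, start Z0 = {s0, s1}, keep only states in Sat with some successor in Z. Already a fixed point.
Sat(EG error) = {s0, s1}
Sat(recv → (EG error)) = {s0, s1, s3}
EF (recv → (EG error)): least fixpoint, start Z0 = {s0, s1, s3}, add states with some successor in Z. Already a fixed point.
Sat(EF (recv → (EG error))) = {s0, s1, s3}
s3 ∈ Sat(EF (recv → (EG error))) = {s0, s1, s3}, so the formula holds at s3.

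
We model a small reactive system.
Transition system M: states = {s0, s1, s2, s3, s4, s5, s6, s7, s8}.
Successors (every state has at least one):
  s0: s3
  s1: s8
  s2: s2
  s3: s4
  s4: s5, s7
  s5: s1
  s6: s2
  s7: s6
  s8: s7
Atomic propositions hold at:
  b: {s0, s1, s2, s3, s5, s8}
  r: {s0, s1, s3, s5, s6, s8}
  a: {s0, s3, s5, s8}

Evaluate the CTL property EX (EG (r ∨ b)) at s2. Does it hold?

Yes

Sat(r ∨ b) = {s0, s1, s2, s3, s5, s6, s8}
EG (r ∨ b): greatest fixpoint, start Z0 = {s0, s1, s2, s3, s5, s6, s8}, keep only states in Sat with some successor in Z. Z1 = {s0, s1, s2, s5, s6}; Z2 = {s2, s5, s6}; Z3 = {s2, s6}; fixed.
Sat(EG (r ∨ b)) = {s2, s6}
Sat(EX (EG (r ∨ b))) = {s : some successor in {s2, s6}} = {s2, s6, s7}
s2 ∈ Sat(EX (EG (r ∨ b))) = {s2, s6, s7}, so the formula holds at s2.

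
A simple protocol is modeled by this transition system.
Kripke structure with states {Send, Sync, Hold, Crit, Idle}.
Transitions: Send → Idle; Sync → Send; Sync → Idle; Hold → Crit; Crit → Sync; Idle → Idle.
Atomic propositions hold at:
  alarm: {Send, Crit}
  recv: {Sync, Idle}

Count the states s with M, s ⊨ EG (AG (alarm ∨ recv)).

Sat(alarm ∨ recv) = {Send, Sync, Crit, Idle}
AG (alarm ∨ recv): greatest fixpoint, start Z0 = {Send, Sync, Crit, Idle}, keep only states in Sat with every successor in Z. Already a fixed point.
Sat(AG (alarm ∨ recv)) = {Send, Sync, Crit, Idle}
EG (AG (alarm ∨ recv)): greatest fixpoint, start Z0 = {Send, Sync, Crit, Idle}, keep only states in Sat with some successor in Z. Already a fixed point.
Sat(EG (AG (alarm ∨ recv))) = {Send, Sync, Crit, Idle}
|Sat(EG (AG (alarm ∨ recv)))| = |{Send, Sync, Crit, Idle}| = 4.

4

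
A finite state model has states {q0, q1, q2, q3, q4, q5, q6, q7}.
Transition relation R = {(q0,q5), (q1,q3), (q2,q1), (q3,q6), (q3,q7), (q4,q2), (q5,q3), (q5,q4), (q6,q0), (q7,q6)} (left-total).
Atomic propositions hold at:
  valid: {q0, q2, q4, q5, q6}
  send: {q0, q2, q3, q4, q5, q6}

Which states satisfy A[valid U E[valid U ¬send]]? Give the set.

Sat(¬send) = {q1, q7}
E[valid U ¬send]: least fixpoint, start Z0 = Sat(¬send) = {q1, q7}, add states in Sat(valid) with some successor in Z. Z1 = {q1, q2, q7}; Z2 = {q1, q2, q4, q7}; Z3 = {q1, q2, q4, q5, q7}; Z4 = {q0, q1, q2, q4, q5, q7}; Z5 = {q0, q1, q2, q4, q5, q6, q7}; fixed.
Sat(E[valid U ¬send]) = {q0, q1, q2, q4, q5, q6, q7}
A[valid U E[valid U ¬send]]: least fixpoint, start Z0 = Sat(E[valid U ¬send]) = {q0, q1, q2, q4, q5, q6, q7}, add states in Sat(valid) with every successor in Z. Already a fixed point.
Sat(A[valid U E[valid U ¬send]]) = {q0, q1, q2, q4, q5, q6, q7}

{q0, q1, q2, q4, q5, q6, q7}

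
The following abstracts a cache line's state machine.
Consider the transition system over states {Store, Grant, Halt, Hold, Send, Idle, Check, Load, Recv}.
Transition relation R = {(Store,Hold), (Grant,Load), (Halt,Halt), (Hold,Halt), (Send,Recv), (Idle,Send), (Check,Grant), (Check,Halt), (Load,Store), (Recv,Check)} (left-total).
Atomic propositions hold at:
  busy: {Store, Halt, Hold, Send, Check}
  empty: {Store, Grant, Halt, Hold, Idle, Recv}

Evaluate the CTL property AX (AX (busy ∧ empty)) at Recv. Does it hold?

No

Sat(busy ∧ empty) = {Store, Halt, Hold}
Sat(AX (busy ∧ empty)) = {s : every successor in {Store, Halt, Hold}} = {Store, Halt, Hold, Load}
Sat(AX (AX (busy ∧ empty))) = {s : every successor in {Store, Halt, Hold, Load}} = {Store, Grant, Halt, Hold, Load}
Recv ∉ Sat(AX (AX (busy ∧ empty))) = {Store, Grant, Halt, Hold, Load}, so the formula does not hold at Recv.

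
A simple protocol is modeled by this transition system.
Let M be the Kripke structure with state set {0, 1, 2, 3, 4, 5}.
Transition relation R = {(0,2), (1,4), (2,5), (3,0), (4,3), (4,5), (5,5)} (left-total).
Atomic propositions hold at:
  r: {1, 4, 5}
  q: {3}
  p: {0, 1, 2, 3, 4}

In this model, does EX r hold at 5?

Yes

Sat(EX r) = {s : some successor in {1, 4, 5}} = {1, 2, 4, 5}
5 ∈ Sat(EX r) = {1, 2, 4, 5}, so the formula holds at 5.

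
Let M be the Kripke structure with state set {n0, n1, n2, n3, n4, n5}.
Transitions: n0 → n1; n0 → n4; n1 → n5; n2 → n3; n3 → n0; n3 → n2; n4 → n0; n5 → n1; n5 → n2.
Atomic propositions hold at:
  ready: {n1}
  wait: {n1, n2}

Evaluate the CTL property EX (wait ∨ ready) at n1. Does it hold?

No

Sat(wait ∨ ready) = {n1, n2}
Sat(EX (wait ∨ ready)) = {s : some successor in {n1, n2}} = {n0, n3, n5}
n1 ∉ Sat(EX (wait ∨ ready)) = {n0, n3, n5}, so the formula does not hold at n1.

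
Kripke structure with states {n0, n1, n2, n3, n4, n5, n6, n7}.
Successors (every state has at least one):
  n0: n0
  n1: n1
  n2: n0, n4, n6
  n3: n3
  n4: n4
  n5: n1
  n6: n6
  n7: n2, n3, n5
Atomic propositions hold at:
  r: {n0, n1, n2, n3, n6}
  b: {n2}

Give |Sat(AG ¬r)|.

1

Sat(¬r) = {n4, n5, n7}
AG ¬r: greatest fixpoint, start Z0 = {n4, n5, n7}, keep only states in Sat with every successor in Z. Z1 = {n4}; fixed.
Sat(AG ¬r) = {n4}
|Sat(AG ¬r)| = |{n4}| = 1.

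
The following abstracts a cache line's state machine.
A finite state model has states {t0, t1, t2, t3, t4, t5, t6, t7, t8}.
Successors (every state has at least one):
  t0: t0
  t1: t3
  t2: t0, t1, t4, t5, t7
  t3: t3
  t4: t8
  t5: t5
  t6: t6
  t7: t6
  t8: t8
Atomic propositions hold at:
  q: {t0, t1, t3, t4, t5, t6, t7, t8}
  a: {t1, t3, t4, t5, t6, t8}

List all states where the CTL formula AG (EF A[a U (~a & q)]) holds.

{t0}

Sat(~a) = {t0, t2, t7}
Sat(~a & q) = {t0, t7}
A[a U (~a & q)]: least fixpoint, start Z0 = Sat((~a & q)) = {t0, t7}, add states in Sat(a) with every successor in Z. Already a fixed point.
Sat(A[a U (~a & q)]) = {t0, t7}
EF A[a U (~a & q)]: least fixpoint, start Z0 = {t0, t7}, add states with some successor in Z. Z1 = {t0, t2, t7}; fixed.
Sat(EF A[a U (~a & q)]) = {t0, t2, t7}
AG (EF A[a U (~a & q)]): greatest fixpoint, start Z0 = {t0, t2, t7}, keep only states in Sat with every successor in Z. Z1 = {t0}; fixed.
Sat(AG (EF A[a U (~a & q)])) = {t0}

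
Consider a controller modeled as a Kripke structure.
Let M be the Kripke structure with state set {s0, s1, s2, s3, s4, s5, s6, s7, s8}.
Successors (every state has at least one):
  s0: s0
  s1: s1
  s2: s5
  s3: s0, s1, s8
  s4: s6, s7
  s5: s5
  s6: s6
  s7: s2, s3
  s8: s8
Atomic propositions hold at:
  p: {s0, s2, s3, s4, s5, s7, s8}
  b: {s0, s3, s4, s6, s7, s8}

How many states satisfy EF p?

7

EF p: least fixpoint, start Z0 = {s0, s2, s3, s4, s5, s7, s8}, add states with some successor in Z. Already a fixed point.
Sat(EF p) = {s0, s2, s3, s4, s5, s7, s8}
|Sat(EF p)| = |{s0, s2, s3, s4, s5, s7, s8}| = 7.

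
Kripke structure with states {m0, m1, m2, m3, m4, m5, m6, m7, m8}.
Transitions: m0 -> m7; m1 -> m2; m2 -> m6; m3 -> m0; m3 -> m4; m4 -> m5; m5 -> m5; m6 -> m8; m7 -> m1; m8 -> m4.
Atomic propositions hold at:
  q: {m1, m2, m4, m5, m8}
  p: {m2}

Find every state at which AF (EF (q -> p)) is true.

Sat(q -> p) = {m0, m2, m3, m6, m7}
EF (q -> p): least fixpoint, start Z0 = {m0, m2, m3, m6, m7}, add states with some successor in Z. Z1 = {m0, m1, m2, m3, m6, m7}; fixed.
Sat(EF (q -> p)) = {m0, m1, m2, m3, m6, m7}
AF (EF (q -> p)): least fixpoint, start Z0 = {m0, m1, m2, m3, m6, m7}, add states with every successor in Z. Already a fixed point.
Sat(AF (EF (q -> p))) = {m0, m1, m2, m3, m6, m7}

{m0, m1, m2, m3, m6, m7}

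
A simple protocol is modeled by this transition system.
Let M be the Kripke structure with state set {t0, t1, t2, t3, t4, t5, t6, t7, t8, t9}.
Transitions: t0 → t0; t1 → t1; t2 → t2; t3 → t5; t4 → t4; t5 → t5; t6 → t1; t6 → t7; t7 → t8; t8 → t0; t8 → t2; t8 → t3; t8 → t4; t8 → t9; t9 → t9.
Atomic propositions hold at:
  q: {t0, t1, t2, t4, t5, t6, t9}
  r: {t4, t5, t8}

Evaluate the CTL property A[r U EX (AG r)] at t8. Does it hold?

Yes

AG r: greatest fixpoint, start Z0 = {t4, t5, t8}, keep only states in Sat with every successor in Z. Z1 = {t4, t5}; fixed.
Sat(AG r) = {t4, t5}
Sat(EX (AG r)) = {s : some successor in {t4, t5}} = {t3, t4, t5, t8}
A[r U EX (AG r)]: least fixpoint, start Z0 = Sat(EX (AG r)) = {t3, t4, t5, t8}, add states in Sat(r) with every successor in Z. Already a fixed point.
Sat(A[r U EX (AG r)]) = {t3, t4, t5, t8}
t8 ∈ Sat(A[r U EX (AG r)]) = {t3, t4, t5, t8}, so the formula holds at t8.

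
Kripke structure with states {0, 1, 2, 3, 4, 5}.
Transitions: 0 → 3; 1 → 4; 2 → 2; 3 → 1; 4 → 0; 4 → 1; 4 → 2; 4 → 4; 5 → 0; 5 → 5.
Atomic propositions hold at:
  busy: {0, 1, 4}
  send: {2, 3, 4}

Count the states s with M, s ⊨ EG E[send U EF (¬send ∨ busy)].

Sat(¬send) = {0, 1, 5}
Sat(¬send ∨ busy) = {0, 1, 4, 5}
EF (¬send ∨ busy): least fixpoint, start Z0 = {0, 1, 4, 5}, add states with some successor in Z. Z1 = {0, 1, 3, 4, 5}; fixed.
Sat(EF (¬send ∨ busy)) = {0, 1, 3, 4, 5}
E[send U EF (¬send ∨ busy)]: least fixpoint, start Z0 = Sat(EF (¬send ∨ busy)) = {0, 1, 3, 4, 5}, add states in Sat(send) with some successor in Z. Already a fixed point.
Sat(E[send U EF (¬send ∨ busy)]) = {0, 1, 3, 4, 5}
EG E[send U EF (¬send ∨ busy)]: greatest fixpoint, start Z0 = {0, 1, 3, 4, 5}, keep only states in Sat with some successor in Z. Already a fixed point.
Sat(EG E[send U EF (¬send ∨ busy)]) = {0, 1, 3, 4, 5}
|Sat(EG E[send U EF (¬send ∨ busy)])| = |{0, 1, 3, 4, 5}| = 5.

5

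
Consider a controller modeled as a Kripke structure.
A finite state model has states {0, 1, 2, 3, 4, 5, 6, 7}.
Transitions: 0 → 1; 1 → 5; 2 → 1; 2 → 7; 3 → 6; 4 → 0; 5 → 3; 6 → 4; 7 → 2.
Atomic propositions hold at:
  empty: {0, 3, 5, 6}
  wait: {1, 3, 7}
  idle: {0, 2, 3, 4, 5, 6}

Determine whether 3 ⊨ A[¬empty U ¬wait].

Sat(¬empty) = {1, 2, 4, 7}
Sat(¬wait) = {0, 2, 4, 5, 6}
A[¬empty U ¬wait]: least fixpoint, start Z0 = Sat(¬wait) = {0, 2, 4, 5, 6}, add states in Sat(¬empty) with every successor in Z. Z1 = {0, 1, 2, 4, 5, 6, 7}; fixed.
Sat(A[¬empty U ¬wait]) = {0, 1, 2, 4, 5, 6, 7}
3 ∉ Sat(A[¬empty U ¬wait]) = {0, 1, 2, 4, 5, 6, 7}, so the formula does not hold at 3.

No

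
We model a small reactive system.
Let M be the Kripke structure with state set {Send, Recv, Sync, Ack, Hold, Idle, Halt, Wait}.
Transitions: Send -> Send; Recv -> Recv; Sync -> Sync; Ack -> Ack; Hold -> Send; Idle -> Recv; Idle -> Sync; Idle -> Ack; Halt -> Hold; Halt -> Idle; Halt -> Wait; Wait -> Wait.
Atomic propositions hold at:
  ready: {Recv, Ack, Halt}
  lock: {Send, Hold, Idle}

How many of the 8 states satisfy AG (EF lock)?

EF lock: least fixpoint, start Z0 = {Send, Hold, Idle}, add states with some successor in Z. Z1 = {Send, Hold, Idle, Halt}; fixed.
Sat(EF lock) = {Send, Hold, Idle, Halt}
AG (EF lock): greatest fixpoint, start Z0 = {Send, Hold, Idle, Halt}, keep only states in Sat with every successor in Z. Z1 = {Send, Hold}; fixed.
Sat(AG (EF lock)) = {Send, Hold}
|Sat(AG (EF lock))| = |{Send, Hold}| = 2.

2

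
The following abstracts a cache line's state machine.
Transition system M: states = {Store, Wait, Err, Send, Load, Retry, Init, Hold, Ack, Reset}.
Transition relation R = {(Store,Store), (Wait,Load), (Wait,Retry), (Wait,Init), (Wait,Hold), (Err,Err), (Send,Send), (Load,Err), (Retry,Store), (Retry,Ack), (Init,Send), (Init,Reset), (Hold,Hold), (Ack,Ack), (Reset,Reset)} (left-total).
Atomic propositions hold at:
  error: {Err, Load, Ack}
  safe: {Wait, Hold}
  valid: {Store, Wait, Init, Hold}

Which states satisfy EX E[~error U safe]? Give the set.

Sat(~error) = {Store, Wait, Send, Retry, Init, Hold, Reset}
E[~error U safe]: least fixpoint, start Z0 = Sat(safe) = {Wait, Hold}, add states in Sat(~error) with some successor in Z. Already a fixed point.
Sat(E[~error U safe]) = {Wait, Hold}
Sat(EX E[~error U safe]) = {s : some successor in {Wait, Hold}} = {Wait, Hold}

{Wait, Hold}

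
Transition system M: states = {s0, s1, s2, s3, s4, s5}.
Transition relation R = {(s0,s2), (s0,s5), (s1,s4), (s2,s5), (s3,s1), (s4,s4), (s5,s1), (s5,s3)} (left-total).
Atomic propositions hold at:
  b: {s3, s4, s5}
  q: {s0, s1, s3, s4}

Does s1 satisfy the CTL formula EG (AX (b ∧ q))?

Sat(b ∧ q) = {s3, s4}
Sat(AX (b ∧ q)) = {s : every successor in {s3, s4}} = {s1, s4}
EG (AX (b ∧ q)): greatest fixpoint, start Z0 = {s1, s4}, keep only states in Sat with some successor in Z. Already a fixed point.
Sat(EG (AX (b ∧ q))) = {s1, s4}
s1 ∈ Sat(EG (AX (b ∧ q))) = {s1, s4}, so the formula holds at s1.

Yes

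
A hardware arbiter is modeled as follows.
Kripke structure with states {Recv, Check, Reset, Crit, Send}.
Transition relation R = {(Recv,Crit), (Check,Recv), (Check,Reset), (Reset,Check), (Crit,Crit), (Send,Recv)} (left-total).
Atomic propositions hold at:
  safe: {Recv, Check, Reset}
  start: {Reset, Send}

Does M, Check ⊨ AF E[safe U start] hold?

E[safe U start]: least fixpoint, start Z0 = Sat(start) = {Reset, Send}, add states in Sat(safe) with some successor in Z. Z1 = {Check, Reset, Send}; fixed.
Sat(E[safe U start]) = {Check, Reset, Send}
AF E[safe U start]: least fixpoint, start Z0 = {Check, Reset, Send}, add states with every successor in Z. Already a fixed point.
Sat(AF E[safe U start]) = {Check, Reset, Send}
Check ∈ Sat(AF E[safe U start]) = {Check, Reset, Send}, so the formula holds at Check.

Yes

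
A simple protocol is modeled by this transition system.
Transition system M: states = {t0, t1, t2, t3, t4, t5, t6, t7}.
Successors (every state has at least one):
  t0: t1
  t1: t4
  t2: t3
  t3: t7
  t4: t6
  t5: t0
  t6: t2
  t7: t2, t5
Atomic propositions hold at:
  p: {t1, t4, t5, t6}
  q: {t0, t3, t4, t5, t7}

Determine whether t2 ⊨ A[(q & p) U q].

Sat(q & p) = {t4, t5}
A[(q & p) U q]: least fixpoint, start Z0 = Sat(q) = {t0, t3, t4, t5, t7}, add states in Sat(q & p) with every successor in Z. Already a fixed point.
Sat(A[(q & p) U q]) = {t0, t3, t4, t5, t7}
t2 ∉ Sat(A[(q & p) U q]) = {t0, t3, t4, t5, t7}, so the formula does not hold at t2.

No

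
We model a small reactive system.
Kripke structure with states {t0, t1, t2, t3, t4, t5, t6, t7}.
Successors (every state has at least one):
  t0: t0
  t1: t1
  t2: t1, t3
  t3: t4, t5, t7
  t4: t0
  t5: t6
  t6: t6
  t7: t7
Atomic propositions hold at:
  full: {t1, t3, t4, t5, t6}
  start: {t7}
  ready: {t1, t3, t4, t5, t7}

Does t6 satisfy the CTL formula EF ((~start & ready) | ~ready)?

Yes

Sat(~start) = {t0, t1, t2, t3, t4, t5, t6}
Sat(~start & ready) = {t1, t3, t4, t5}
Sat(~ready) = {t0, t2, t6}
Sat((~start & ready) | ~ready) = {t0, t1, t2, t3, t4, t5, t6}
EF ((~start & ready) | ~ready): least fixpoint, start Z0 = {t0, t1, t2, t3, t4, t5, t6}, add states with some successor in Z. Already a fixed point.
Sat(EF ((~start & ready) | ~ready)) = {t0, t1, t2, t3, t4, t5, t6}
t6 ∈ Sat(EF ((~start & ready) | ~ready)) = {t0, t1, t2, t3, t4, t5, t6}, so the formula holds at t6.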